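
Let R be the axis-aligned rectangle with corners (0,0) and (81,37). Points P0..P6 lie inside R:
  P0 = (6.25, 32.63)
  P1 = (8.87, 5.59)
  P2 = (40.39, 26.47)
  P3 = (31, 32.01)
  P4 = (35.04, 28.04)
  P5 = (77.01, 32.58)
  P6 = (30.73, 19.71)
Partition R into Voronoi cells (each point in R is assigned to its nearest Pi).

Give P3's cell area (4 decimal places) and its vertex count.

Area of P3's cell: 174.3423 (4 vertices)

1. box [0,81]×[0,37]: [(0, 0) (81, 0) (81, 37) (0, 37)]
2. ⊥bis P3·P0 via (18.625,32.32): [(17.8154, 0) (81, 0) (81, 37) (18.7422, 37)]  |A|=2320.6843
3. ⊥bis P3·P1 via (19.935,18.8): [(18.3202, 20.1526) (42.3795, 0) (81, 0) (81, 37) (18.7422, 37)]  |A|=2073.1692
4. ⊥bis P3·P2 via (35.695,29.24): [(18.3202, 20.1526) (26.3602, 13.4181) (40.2733, 37) (18.7422, 37)]  |A|=323.0201
5. ⊥bis P3·P4 via (33.02,30.025): [(18.3202, 20.1526) (21.0619, 17.8561) (39.8741, 37) (18.7422, 37)]  |A|=225.8539
6. ⊥bis P3·P5 via (54.005,32.295): [(18.3202, 20.1526) (21.0619, 17.8561) (39.8741, 37) (18.7422, 37)]  |A|=225.8539
7. ⊥bis P3·P6 via (30.865,25.86): [(18.47, 26.1321) (28.9681, 25.9016) (39.8741, 37) (18.7422, 37)]  |A|=174.3423
8. canonical 4-gon: [(18.47, 26.1321) (28.9681, 25.9016) (39.8741, 37) (18.7422, 37)]
9. shoelace: 174.3423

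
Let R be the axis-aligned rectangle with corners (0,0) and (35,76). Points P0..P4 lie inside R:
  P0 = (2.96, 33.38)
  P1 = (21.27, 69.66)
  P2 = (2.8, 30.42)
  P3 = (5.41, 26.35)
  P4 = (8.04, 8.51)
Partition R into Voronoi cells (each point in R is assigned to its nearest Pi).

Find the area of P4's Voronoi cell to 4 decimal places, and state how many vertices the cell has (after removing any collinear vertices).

Area of P4's cell: 665.6463 (4 vertices)

1. box [0,35]×[0,76]: [(0, 0) (35, 0) (35, 76) (0, 76)]
2. ⊥bis P4·P0 via (5.5,20.945): [(0, 19.8216) (0, 0) (35, 0) (35, 26.9707)]  |A|=818.8651
3. ⊥bis P4·P1 via (14.655,39.085): [(0, 19.8216) (0, 0) (35, 0) (35, 26.9707)]  |A|=818.8651
4. ⊥bis P4·P2 via (5.42,19.465): [(0, 18.1688) (0, 0) (35, 0) (35, 26.5394)]  |A|=782.3919
5. ⊥bis P4·P3 via (6.725,17.43): [(0, 16.4386) (0, 0) (35, 0) (35, 21.5983)]  |A|=665.6463
6. canonical 4-gon: [(0, 16.4386) (0, 0) (35, 0) (35, 21.5983)]
7. shoelace: 665.6463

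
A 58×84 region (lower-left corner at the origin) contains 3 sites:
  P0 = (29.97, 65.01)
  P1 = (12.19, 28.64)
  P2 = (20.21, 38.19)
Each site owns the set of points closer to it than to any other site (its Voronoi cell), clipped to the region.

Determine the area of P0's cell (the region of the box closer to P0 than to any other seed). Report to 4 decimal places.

Area of P0's cell: 1961.7270

1. box [0,58]×[0,84]: [(0, 0) (58, 0) (58, 84) (0, 84)]
2. ⊥bis P0·P1 via (21.08,46.825): [(0, 57.1303) (58, 28.7761) (58, 84) (0, 84)]  |A|=2380.7148
3. ⊥bis P0·P2 via (25.09,51.6): [(0, 60.7304) (58, 39.6238) (58, 84) (0, 84)]  |A|=1961.727
4. canonical 4-gon: [(0, 60.7304) (58, 39.6238) (58, 84) (0, 84)]
5. shoelace: 1961.727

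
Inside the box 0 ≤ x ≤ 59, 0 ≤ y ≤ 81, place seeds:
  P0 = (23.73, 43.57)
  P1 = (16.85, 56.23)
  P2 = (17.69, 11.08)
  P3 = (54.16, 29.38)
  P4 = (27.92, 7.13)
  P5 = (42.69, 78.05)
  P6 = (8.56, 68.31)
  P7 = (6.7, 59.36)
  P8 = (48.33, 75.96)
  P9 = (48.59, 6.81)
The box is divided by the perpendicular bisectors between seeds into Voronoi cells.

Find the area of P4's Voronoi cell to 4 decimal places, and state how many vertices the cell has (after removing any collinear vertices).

1. box [0,59]×[0,81]: [(0, 0) (59, 0) (59, 81) (0, 81)]
2. ⊥bis P4·P0 via (25.825,25.35): [(0, 22.3806) (0, 0) (59, 0) (59, 29.1646)]  |A|=1520.5813
3. ⊥bis P4·P1 via (22.385,31.68): [(0, 22.3806) (0, 0) (59, 0) (59, 29.1646)]  |A|=1520.5813
4. ⊥bis P4·P2 via (22.805,9.105): [(29.2286, 25.7414) (19.2894, 0) (59, 0) (59, 29.1646)]  |A|=945.2375
5. ⊥bis P4·P3 via (41.04,18.255): [(34.2066, 26.3138) (29.2286, 25.7414) (19.2894, 0) (56.5192, 0)]  |A|=551.0539
6. ⊥bis P4·P5 via (35.305,42.59): [(34.2066, 26.3138) (29.2286, 25.7414) (19.2894, 0) (56.5192, 0)]  |A|=551.0539
7. ⊥bis P4·P6 via (18.24,37.72): [(34.2066, 26.3138) (29.2286, 25.7414) (19.2894, 0) (56.5192, 0)]  |A|=551.0539
8. ⊥bis P4·P7 via (17.31,33.245): [(34.2066, 26.3138) (29.2286, 25.7414) (19.2894, 0) (56.5192, 0)]  |A|=551.0539
9. ⊥bis P4·P8 via (38.125,41.545): [(34.2066, 26.3138) (29.2286, 25.7414) (19.2894, 0) (56.5192, 0)]  |A|=551.0539
10. ⊥bis P4·P9 via (38.255,6.97): [(38.4765, 21.2782) (34.2066, 26.3138) (29.2286, 25.7414) (19.2894, 0) (38.1471, 0)]  |A|=355.5915
11. canonical 5-gon: [(38.4765, 21.2782) (34.2066, 26.3138) (29.2286, 25.7414) (19.2894, 0) (38.1471, 0)]
12. shoelace: 355.5915

Area of P4's cell: 355.5915 (5 vertices)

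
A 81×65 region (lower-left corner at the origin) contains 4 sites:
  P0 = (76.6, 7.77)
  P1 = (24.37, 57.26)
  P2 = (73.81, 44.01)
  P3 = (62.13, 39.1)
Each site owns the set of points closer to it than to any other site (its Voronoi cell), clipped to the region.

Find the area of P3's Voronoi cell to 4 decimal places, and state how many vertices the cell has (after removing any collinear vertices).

Area of P3's cell: 1481.7225 (4 vertices)

1. box [0,81]×[0,65]: [(0, 0) (81, 0) (81, 65) (0, 65)]
2. ⊥bis P3·P0 via (69.365,23.435): [(0, 0) (18.6243, 0) (81, 28.8087) (81, 65) (0, 65)]  |A|=4366.5175
3. ⊥bis P3·P1 via (43.25,48.18): [(20.494, 0.8636) (81, 28.8087) (81, 65) (51.3393, 65)]  |A|=2046.0616
4. ⊥bis P3·P2 via (67.97,41.555): [(20.494, 0.8636) (74.5756, 25.8415) (58.1143, 65) (51.3393, 65)]  |A|=1481.7225
5. canonical 4-gon: [(20.494, 0.8636) (74.5756, 25.8415) (58.1143, 65) (51.3393, 65)]
6. shoelace: 1481.7225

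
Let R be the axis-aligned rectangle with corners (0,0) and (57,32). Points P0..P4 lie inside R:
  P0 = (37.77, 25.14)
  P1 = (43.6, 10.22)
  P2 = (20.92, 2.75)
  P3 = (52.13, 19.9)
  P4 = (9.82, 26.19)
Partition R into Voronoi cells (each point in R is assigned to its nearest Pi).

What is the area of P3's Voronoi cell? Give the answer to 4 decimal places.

Area of P3's cell: 224.0564

1. box [0,57]×[0,32]: [(0, 0) (57, 0) (57, 32) (0, 32)]
2. ⊥bis P3·P0 via (44.95,22.52): [(36.7324, 0) (57, 0) (57, 32) (48.4093, 32)]  |A|=461.7333
3. ⊥bis P3·P1 via (47.865,15.06): [(43.5994, 18.8188) (57, 7.0103) (57, 32) (48.4093, 32)]  |A|=224.0564
4. ⊥bis P3·P2 via (36.525,11.325): [(43.5994, 18.8188) (57, 7.0103) (57, 32) (48.4093, 32)]  |A|=224.0564
5. ⊥bis P3·P4 via (30.975,23.045): [(43.5994, 18.8188) (57, 7.0103) (57, 32) (48.4093, 32)]  |A|=224.0564
6. canonical 4-gon: [(43.5994, 18.8188) (57, 7.0103) (57, 32) (48.4093, 32)]
7. shoelace: 224.0564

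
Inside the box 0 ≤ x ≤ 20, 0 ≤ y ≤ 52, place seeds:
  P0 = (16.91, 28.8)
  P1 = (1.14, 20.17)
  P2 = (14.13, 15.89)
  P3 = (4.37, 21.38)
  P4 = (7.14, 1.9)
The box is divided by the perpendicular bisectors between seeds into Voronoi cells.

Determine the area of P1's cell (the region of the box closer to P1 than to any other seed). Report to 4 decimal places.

Area of P1's cell: 56.4687

1. box [0,20]×[0,52]: [(0, 0) (20, 0) (20, 52) (0, 52)]
2. ⊥bis P1·P0 via (9.025,24.485): [(0, 40.9768) (0, 0) (20, 0) (20, 4.4299)]  |A|=454.0667
3. ⊥bis P1·P2 via (7.635,18.03): [(9.4849, 23.6446) (0, 40.9768) (0, 0) (1.6944, 0)]  |A|=214.3624
4. ⊥bis P1·P3 via (2.755,20.775): [(5.8326, 12.5596) (0, 28.1293) (0, 0) (1.6944, 0)]  |A|=92.6737
5. ⊥bis P1·P4 via (4.14,11.035): [(5.4747, 11.4733) (5.8326, 12.5596) (0, 28.1293) (0, 9.6754)]  |A|=56.4687
6. canonical 4-gon: [(5.4747, 11.4733) (5.8326, 12.5596) (0, 28.1293) (0, 9.6754)]
7. shoelace: 56.4687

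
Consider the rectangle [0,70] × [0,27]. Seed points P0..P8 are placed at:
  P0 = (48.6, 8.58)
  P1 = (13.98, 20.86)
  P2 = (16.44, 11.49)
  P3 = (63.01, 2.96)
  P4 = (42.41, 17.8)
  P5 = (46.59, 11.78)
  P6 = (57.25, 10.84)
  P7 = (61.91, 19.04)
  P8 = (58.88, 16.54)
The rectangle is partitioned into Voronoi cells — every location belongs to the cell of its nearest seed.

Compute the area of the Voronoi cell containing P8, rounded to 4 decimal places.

Area of P8's cell: 93.3817

1. box [0,70]×[0,27]: [(0, 0) (70, 0) (70, 27) (0, 27)]
2. ⊥bis P8·P0 via (53.74,12.56): [(63.4654, 0) (70, 0) (70, 27) (42.5588, 27)]  |A|=458.6722
3. ⊥bis P8·P1 via (36.43,18.7): [(63.4654, 0) (70, 0) (70, 27) (42.5588, 27)]  |A|=458.6722
4. ⊥bis P8·P2 via (37.66,14.015): [(63.4654, 0) (70, 0) (70, 27) (42.5588, 27)]  |A|=458.6722
5. ⊥bis P8·P3 via (60.945,9.75): [(56.8744, 8.512) (70, 12.5038) (70, 27) (42.5588, 27)]  |A|=348.8009
6. ⊥bis P8·P4 via (50.645,17.17): [(50.6023, 16.6122) (56.8744, 8.512) (70, 12.5038) (70, 27) (51.397, 27)]  |A|=302.8961
7. ⊥bis P8·P5 via (52.735,14.16): [(50.7974, 19.1626) (52.9691, 13.5556) (56.8744, 8.512) (70, 12.5038) (70, 27) (51.397, 27)]  |A|=299.5798
8. ⊥bis P8·P6 via (58.065,13.69): [(50.7974, 19.1626) (52.2759, 15.3455) (66.2263, 11.3562) (70, 12.5038) (70, 27) (51.397, 27)]  |A|=259.3407
9. ⊥bis P8·P7 via (60.395,17.79): [(50.7974, 19.1626) (52.2759, 15.3455) (65.542, 11.5518) (52.796, 27) (51.397, 27)]  |A|=93.3817
10. canonical 5-gon: [(50.7974, 19.1626) (52.2759, 15.3455) (65.542, 11.5518) (52.796, 27) (51.397, 27)]
11. shoelace: 93.3817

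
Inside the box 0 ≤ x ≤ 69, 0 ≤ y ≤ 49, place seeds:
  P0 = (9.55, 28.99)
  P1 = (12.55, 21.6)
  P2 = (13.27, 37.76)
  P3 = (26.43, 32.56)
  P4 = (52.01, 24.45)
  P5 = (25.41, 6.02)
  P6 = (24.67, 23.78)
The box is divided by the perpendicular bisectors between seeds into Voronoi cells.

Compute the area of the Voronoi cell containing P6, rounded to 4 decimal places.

1. box [0,69]×[0,49]: [(0, 0) (69, 0) (69, 49) (0, 49)]
2. ⊥bis P6·P0 via (17.11,26.385): [(8.0183, 0) (69, 0) (69, 49) (24.9026, 49)]  |A|=2574.4368
3. ⊥bis P6·P1 via (18.61,22.69): [(17.6589, 27.9779) (22.6912, 0) (69, 0) (69, 49) (24.9026, 49)]  |A|=2369.1789
4. ⊥bis P6·P2 via (18.97,30.77): [(18.4846, 30.3742) (17.6589, 27.9779) (22.6912, 0) (69, 0) (69, 49) (41.3257, 49)]  |A|=2216.2315
5. ⊥bis P6·P3 via (25.55,28.17): [(18.2306, 29.6372) (17.6589, 27.9779) (22.6912, 0) (69, 0) (69, 19.4602)]  |A|=1192.3962
6. ⊥bis P6·P4 via (38.34,24.115): [(38.3033, 25.6135) (18.2306, 29.6372) (17.6589, 27.9779) (22.6912, 0) (38.931, 0)]  |A|=508.6268
7. ⊥bis P6·P5 via (25.04,14.9): [(38.552, 15.463) (38.3033, 25.6135) (18.2306, 29.6372) (17.6589, 27.9779) (20.0486, 14.692)]  |A|=246.1239
8. canonical 5-gon: [(38.552, 15.463) (38.3033, 25.6135) (18.2306, 29.6372) (17.6589, 27.9779) (20.0486, 14.692)]
9. shoelace: 246.1239

Area of P6's cell: 246.1239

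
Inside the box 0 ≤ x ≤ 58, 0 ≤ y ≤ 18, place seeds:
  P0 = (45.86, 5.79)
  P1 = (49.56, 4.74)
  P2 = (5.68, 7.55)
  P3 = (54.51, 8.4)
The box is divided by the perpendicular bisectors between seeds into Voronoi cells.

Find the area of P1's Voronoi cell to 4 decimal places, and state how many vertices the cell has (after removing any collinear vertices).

1. box [0,58]×[0,18]: [(0, 0) (58, 0) (58, 18) (0, 18)]
2. ⊥bis P1·P0 via (47.71,5.265): [(46.2159, 0) (58, 0) (58, 18) (51.324, 18)]  |A|=166.1412
3. ⊥bis P1·P2 via (27.62,6.145): [(46.2159, 0) (58, 0) (58, 18) (51.324, 18)]  |A|=166.1412
4. ⊥bis P1·P3 via (52.035,6.57): [(49.1772, 10.4351) (46.2159, 0) (56.8928, 0)]  |A|=55.7074
5. canonical 3-gon: [(49.1772, 10.4351) (46.2159, 0) (56.8928, 0)]
6. shoelace: 55.7074

Area of P1's cell: 55.7074 (3 vertices)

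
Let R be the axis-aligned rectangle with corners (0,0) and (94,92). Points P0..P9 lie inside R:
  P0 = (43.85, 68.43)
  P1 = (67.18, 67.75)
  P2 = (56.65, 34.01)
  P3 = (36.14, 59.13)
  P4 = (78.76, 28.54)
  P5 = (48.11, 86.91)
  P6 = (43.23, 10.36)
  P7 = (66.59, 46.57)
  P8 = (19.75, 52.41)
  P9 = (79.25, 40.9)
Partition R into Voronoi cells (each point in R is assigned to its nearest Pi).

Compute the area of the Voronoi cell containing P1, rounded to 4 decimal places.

Area of P1's cell: 1153.2562

1. box [0,94]×[0,92]: [(0, 0) (94, 0) (94, 92) (0, 92)]
2. ⊥bis P1·P0 via (55.515,68.09): [(53.5304, 0) (94, 0) (94, 92) (56.2119, 92)]  |A|=3599.8549
3. ⊥bis P1·P2 via (61.915,50.88): [(55.0756, 53.0145) (94, 40.8665) (94, 92) (56.2119, 92)]  |A|=1731.7637
4. ⊥bis P1·P3 via (51.66,63.44): [(55.0756, 53.0145) (94, 40.8665) (94, 92) (56.2119, 92)]  |A|=1731.7637
5. ⊥bis P1·P4 via (72.97,48.145): [(55.0756, 53.0145) (71.7926, 47.7973) (94, 54.3558) (94, 92) (56.2119, 92)]  |A|=1581.9821
6. ⊥bis P1·P5 via (57.645,77.33): [(55.7287, 75.4227) (55.0756, 53.0145) (71.7926, 47.7973) (94, 54.3558) (94, 92) (72.3842, 92)]  |A|=1447.9356
7. ⊥bis P1·P6 via (55.205,39.055): [(55.7287, 75.4227) (55.0756, 53.0145) (71.7926, 47.7973) (94, 54.3558) (94, 92) (72.3842, 92)]  |A|=1447.9356
8. ⊥bis P1·P7 via (66.885,57.16): [(55.7287, 75.4227) (55.2059, 57.4853) (94, 56.4047) (94, 92) (72.3842, 92)]  |A|=1208.5194
9. ⊥bis P1·P8 via (43.465,60.08): [(55.7287, 75.4227) (55.2059, 57.4853) (94, 56.4047) (94, 92) (72.3842, 92)]  |A|=1208.5194
10. ⊥bis P1·P9 via (73.215,54.325): [(55.7287, 75.4227) (55.2059, 57.4853) (78.7842, 56.8285) (94, 63.6686) (94, 92) (72.3842, 92)]  |A|=1153.2562
11. canonical 6-gon: [(55.7287, 75.4227) (55.2059, 57.4853) (78.7842, 56.8285) (94, 63.6686) (94, 92) (72.3842, 92)]
12. shoelace: 1153.2562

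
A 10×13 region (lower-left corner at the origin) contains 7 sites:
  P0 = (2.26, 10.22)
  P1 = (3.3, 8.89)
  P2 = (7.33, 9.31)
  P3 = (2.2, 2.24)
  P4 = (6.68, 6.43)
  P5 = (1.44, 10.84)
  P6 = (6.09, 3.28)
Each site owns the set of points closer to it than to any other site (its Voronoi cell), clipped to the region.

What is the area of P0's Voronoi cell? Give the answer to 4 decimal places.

Area of P0's cell: 9.5582

1. box [0,10]×[0,13]: [(0, 0) (10, 0) (10, 13) (0, 13)]
2. ⊥bis P0·P1 via (2.78,9.555): [(0, 7.3812) (7.1856, 13) (0, 13)]  |A|=20.1874
3. ⊥bis P0·P2 via (4.795,9.765): [(0, 7.3812) (5.0801, 11.3536) (5.3756, 13) (0, 13)]  |A|=18.6974
4. ⊥bis P0·P3 via (2.23,6.23): [(0, 7.3812) (5.0801, 11.3536) (5.3756, 13) (0, 13)]  |A|=18.6974
5. ⊥bis P0·P4 via (4.47,8.325): [(0, 7.3812) (5.0801, 11.3536) (5.3756, 13) (0, 13)]  |A|=18.6974
6. ⊥bis P0·P5 via (1.85,10.53): [(0, 8.0832) (0, 7.3812) (5.0801, 11.3536) (5.3756, 13) (3.7176, 13)]  |A|=9.5582
7. ⊥bis P0·P6 via (4.175,6.75): [(0, 8.0832) (0, 7.3812) (5.0801, 11.3536) (5.3756, 13) (3.7176, 13)]  |A|=9.5582
8. canonical 5-gon: [(0, 8.0832) (0, 7.3812) (5.0801, 11.3536) (5.3756, 13) (3.7176, 13)]
9. shoelace: 9.5582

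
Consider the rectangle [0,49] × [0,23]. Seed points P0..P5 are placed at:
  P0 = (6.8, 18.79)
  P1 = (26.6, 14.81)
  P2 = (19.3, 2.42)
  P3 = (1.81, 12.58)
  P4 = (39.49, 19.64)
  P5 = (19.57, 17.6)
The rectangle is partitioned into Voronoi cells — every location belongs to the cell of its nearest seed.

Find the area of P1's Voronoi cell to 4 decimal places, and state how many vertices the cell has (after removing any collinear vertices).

1. box [0,49]×[0,23]: [(0, 0) (49, 0) (49, 23) (0, 23)]
2. ⊥bis P1·P0 via (16.7,16.8): [(13.323, 0) (49, 0) (49, 23) (17.9463, 23)]  |A|=767.4031
3. ⊥bis P1·P2 via (22.95,8.615): [(15.8908, 12.7742) (37.5719, 0) (49, 0) (49, 23) (17.9463, 23)]  |A|=612.5233
4. ⊥bis P1·P3 via (14.205,13.695): [(15.8908, 12.7742) (37.5719, 0) (49, 0) (49, 23) (17.9463, 23)]  |A|=612.5233
5. ⊥bis P1·P4 via (33.045,17.225): [(15.8908, 12.7742) (37.5719, 0) (39.4994, 0) (30.8811, 23) (17.9463, 23)]  |A|=294.8981
6. ⊥bis P1·P5 via (23.085,16.205): [(20.618, 9.989) (37.5719, 0) (39.4994, 0) (30.8811, 23) (25.7817, 23)]  |A|=216.8917
7. canonical 5-gon: [(20.618, 9.989) (37.5719, 0) (39.4994, 0) (30.8811, 23) (25.7817, 23)]
8. shoelace: 216.8917

Area of P1's cell: 216.8917 (5 vertices)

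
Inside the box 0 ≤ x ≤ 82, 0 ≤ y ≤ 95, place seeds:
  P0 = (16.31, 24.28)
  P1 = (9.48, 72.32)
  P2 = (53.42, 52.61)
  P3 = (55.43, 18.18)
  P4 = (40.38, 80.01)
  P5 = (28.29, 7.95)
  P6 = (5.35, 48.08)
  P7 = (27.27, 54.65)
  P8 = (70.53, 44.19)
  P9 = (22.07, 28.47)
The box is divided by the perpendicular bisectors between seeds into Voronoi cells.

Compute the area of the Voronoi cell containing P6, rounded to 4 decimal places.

1. box [0,82]×[0,95]: [(0, 0) (82, 0) (82, 95) (0, 95)]
2. ⊥bis P6·P0 via (10.83,36.18): [(0, 31.1927) (82, 68.9541) (82, 95) (0, 95)]  |A|=3683.9802
3. ⊥bis P6·P1 via (7.415,60.2): [(0, 61.4634) (0, 31.1927) (47.9813, 53.2883)]  |A|=726.212
4. ⊥bis P6·P2 via (29.385,50.345): [(28.7996, 56.5565) (0, 61.4634) (0, 31.1927) (29.8926, 44.9584)]  |A|=616.7628
5. ⊥bis P6·P3 via (30.39,33.13): [(28.7996, 56.5565) (0, 61.4634) (0, 31.1927) (29.8926, 44.9584)]  |A|=616.7628
6. ⊥bis P6·P4 via (22.865,64.045): [(28.7996, 56.5565) (0, 61.4634) (0, 31.1927) (29.8926, 44.9584)]  |A|=616.7628
7. ⊥bis P6·P5 via (16.82,28.015): [(28.7996, 56.5565) (0, 61.4634) (0, 31.1927) (29.8926, 44.9584)]  |A|=616.7628
8. ⊥bis P6·P7 via (16.31,51.365): [(13.9981, 59.0784) (0, 61.4634) (0, 31.1927) (19.6447, 40.2392)]  |A|=422.4513
9. ⊥bis P6·P8 via (37.94,46.135): [(13.9981, 59.0784) (0, 61.4634) (0, 31.1927) (19.6447, 40.2392)]  |A|=422.4513
10. ⊥bis P6·P9 via (13.71,38.275): [(18.9056, 42.7049) (13.9981, 59.0784) (0, 61.4634) (0, 31.1927) (11.7495, 36.6034)]  |A|=411.3741
11. canonical 5-gon: [(18.9056, 42.7049) (13.9981, 59.0784) (0, 61.4634) (0, 31.1927) (11.7495, 36.6034)]
12. shoelace: 411.3741

Area of P6's cell: 411.3741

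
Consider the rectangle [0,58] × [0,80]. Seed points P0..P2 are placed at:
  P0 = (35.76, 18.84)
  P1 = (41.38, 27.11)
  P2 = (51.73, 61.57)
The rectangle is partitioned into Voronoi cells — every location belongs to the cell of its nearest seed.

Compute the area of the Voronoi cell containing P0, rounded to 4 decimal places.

1. box [0,58]×[0,80]: [(0, 0) (58, 0) (58, 80) (0, 80)]
2. ⊥bis P0·P1 via (38.57,22.975): [(0, 49.1858) (0, 0) (58, 0) (58, 9.7711)]  |A|=1709.7492
3. ⊥bis P0·P2 via (43.745,40.205): [(0, 49.1858) (0, 0) (58, 0) (58, 9.7711)]  |A|=1709.7492
4. canonical 4-gon: [(0, 49.1858) (0, 0) (58, 0) (58, 9.7711)]
5. shoelace: 1709.7492

Area of P0's cell: 1709.7492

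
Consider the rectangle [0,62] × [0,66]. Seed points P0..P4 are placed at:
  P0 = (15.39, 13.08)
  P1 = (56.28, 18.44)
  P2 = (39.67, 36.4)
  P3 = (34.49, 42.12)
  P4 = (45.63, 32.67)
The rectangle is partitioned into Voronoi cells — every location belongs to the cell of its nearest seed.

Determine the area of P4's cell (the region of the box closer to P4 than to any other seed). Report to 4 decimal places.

Area of P4's cell: 543.9704

1. box [0,62]×[0,66]: [(0, 0) (62, 0) (62, 66) (0, 66)]
2. ⊥bis P4·P0 via (30.51,22.875): [(45.3288, 0) (62, 0) (62, 66) (2.5729, 66)]  |A|=2511.244
3. ⊥bis P4·P1 via (50.955,25.555): [(36.0166, 14.3748) (62, 33.8213) (62, 66) (2.5729, 66)]  |A|=1952.0252
4. ⊥bis P4·P2 via (42.65,34.535): [(32.9731, 19.0728) (36.0166, 14.3748) (62, 33.8213) (62, 65.4535)]  |A|=549.7187
5. ⊥bis P4·P3 via (40.06,37.395): [(56.762, 57.0839) (32.9731, 19.0728) (36.0166, 14.3748) (62, 33.8213) (62, 63.2587)]  |A|=543.9704
6. canonical 5-gon: [(56.762, 57.0839) (32.9731, 19.0728) (36.0166, 14.3748) (62, 33.8213) (62, 63.2587)]
7. shoelace: 543.9704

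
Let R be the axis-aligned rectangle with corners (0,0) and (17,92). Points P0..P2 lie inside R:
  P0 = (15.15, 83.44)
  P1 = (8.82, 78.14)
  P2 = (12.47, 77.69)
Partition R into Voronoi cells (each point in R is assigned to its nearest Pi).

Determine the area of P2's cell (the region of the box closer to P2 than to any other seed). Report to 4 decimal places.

Area of P2's cell: 885.1857

1. box [0,17]×[0,92]: [(0, 0) (17, 0) (17, 92) (0, 92)]
2. ⊥bis P2·P0 via (13.81,80.565): [(0, 87.0017) (0, 0) (17, 0) (17, 79.0782)]  |A|=1411.6787
3. ⊥bis P2·P1 via (10.645,77.915): [(11.1259, 81.816) (1.039, 0) (17, 0) (17, 79.0782)]  |A|=885.1857
4. canonical 4-gon: [(11.1259, 81.816) (1.039, 0) (17, 0) (17, 79.0782)]
5. shoelace: 885.1857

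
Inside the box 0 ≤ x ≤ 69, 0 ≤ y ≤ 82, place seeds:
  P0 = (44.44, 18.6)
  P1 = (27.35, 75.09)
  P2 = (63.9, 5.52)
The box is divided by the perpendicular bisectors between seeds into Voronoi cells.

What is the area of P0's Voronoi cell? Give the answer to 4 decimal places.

Area of P0's cell: 2811.8537

1. box [0,69]×[0,82]: [(0, 0) (69, 0) (69, 82) (0, 82)]
2. ⊥bis P0·P1 via (35.895,46.845): [(0, 35.9856) (0, 0) (69, 0) (69, 56.8603)]  |A|=3203.1848
3. ⊥bis P0·P2 via (54.17,12.06): [(0, 35.9856) (0, 0) (46.0639, 0) (69, 34.1236) (69, 56.8603)]  |A|=2811.8537
4. canonical 5-gon: [(0, 35.9856) (0, 0) (46.0639, 0) (69, 34.1236) (69, 56.8603)]
5. shoelace: 2811.8537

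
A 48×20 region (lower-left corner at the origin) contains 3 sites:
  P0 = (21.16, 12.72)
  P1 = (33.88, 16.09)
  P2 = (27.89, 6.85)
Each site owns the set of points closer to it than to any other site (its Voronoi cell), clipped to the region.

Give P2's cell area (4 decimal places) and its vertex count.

Area of P2's cell: 219.7810 (4 vertices)

1. box [0,48]×[0,20]: [(0, 0) (48, 0) (48, 20) (0, 20)]
2. ⊥bis P2·P0 via (24.525,9.785): [(15.9904, 0) (48, 0) (48, 20) (33.4347, 20)]  |A|=465.7495
3. ⊥bis P2·P1 via (30.885,11.47): [(27.7611, 13.4952) (15.9904, 0) (48, 0) (48, 0.3749)]  |A|=219.781
4. canonical 4-gon: [(27.7611, 13.4952) (15.9904, 0) (48, 0) (48, 0.3749)]
5. shoelace: 219.781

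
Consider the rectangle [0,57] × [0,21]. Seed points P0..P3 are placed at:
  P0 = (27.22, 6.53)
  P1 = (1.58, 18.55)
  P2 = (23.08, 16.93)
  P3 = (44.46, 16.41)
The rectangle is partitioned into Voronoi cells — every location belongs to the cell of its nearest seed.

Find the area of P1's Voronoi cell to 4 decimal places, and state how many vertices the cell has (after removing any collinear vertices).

1. box [0,57]×[0,21]: [(0, 0) (57, 0) (57, 21) (0, 21)]
2. ⊥bis P1·P0 via (14.4,12.54): [(0, 0) (8.5213, 0) (18.366, 21) (0, 21)]  |A|=282.3167
3. ⊥bis P1·P2 via (12.33,17.74): [(0, 0) (8.5213, 0) (11.4667, 6.283) (12.5756, 21) (0, 21)]  |A|=239.708
4. ⊥bis P1·P3 via (23.02,17.48): [(0, 0) (8.5213, 0) (11.4667, 6.283) (12.5756, 21) (0, 21)]  |A|=239.708
5. canonical 5-gon: [(0, 0) (8.5213, 0) (11.4667, 6.283) (12.5756, 21) (0, 21)]
6. shoelace: 239.708

Area of P1's cell: 239.7080 (5 vertices)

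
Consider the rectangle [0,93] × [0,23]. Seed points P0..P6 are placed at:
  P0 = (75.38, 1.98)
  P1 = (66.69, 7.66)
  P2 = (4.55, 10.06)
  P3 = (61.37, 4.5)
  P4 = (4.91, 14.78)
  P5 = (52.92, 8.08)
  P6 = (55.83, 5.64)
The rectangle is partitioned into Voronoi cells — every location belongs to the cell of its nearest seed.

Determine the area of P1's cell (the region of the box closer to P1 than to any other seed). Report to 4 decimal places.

Area of P1's cell: 303.8784

1. box [0,93]×[0,23]: [(0, 0) (93, 0) (93, 23) (0, 23)]
2. ⊥bis P1·P0 via (71.035,4.82): [(0, 0) (67.8845, 0) (82.9179, 23) (0, 23)]  |A|=1734.2279
3. ⊥bis P1·P2 via (35.62,8.86): [(35.2778, 0) (67.8845, 0) (82.9179, 23) (36.1661, 23)]  |A|=912.6228
4. ⊥bis P1·P3 via (64.03,6.08): [(67.6414, 0) (67.8845, 0) (82.9179, 23) (53.9798, 23)]  |A|=335.5841
5. ⊥bis P1·P4 via (35.8,11.22): [(67.6414, 0) (67.8845, 0) (82.9179, 23) (53.9798, 23)]  |A|=335.5841
6. ⊥bis P1·P5 via (59.805,7.87): [(59.9594, 12.933) (67.6414, 0) (67.8845, 0) (82.9179, 23) (60.2665, 23)]  |A|=303.9399
7. ⊥bis P1·P6 via (61.26,6.65): [(59.978, 13.5423) (60.1515, 12.6097) (67.6414, 0) (67.8845, 0) (82.9179, 23) (60.2665, 23)]  |A|=303.8784
8. canonical 6-gon: [(59.978, 13.5423) (60.1515, 12.6097) (67.6414, 0) (67.8845, 0) (82.9179, 23) (60.2665, 23)]
9. shoelace: 303.8784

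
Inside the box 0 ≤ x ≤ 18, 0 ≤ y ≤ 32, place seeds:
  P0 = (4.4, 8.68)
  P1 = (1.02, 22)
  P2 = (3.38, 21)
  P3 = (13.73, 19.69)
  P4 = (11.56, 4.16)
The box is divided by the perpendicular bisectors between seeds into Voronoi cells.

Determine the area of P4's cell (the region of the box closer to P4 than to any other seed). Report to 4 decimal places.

Area of P4's cell: 121.0200

1. box [0,18]×[0,32]: [(0, 0) (18, 0) (18, 32) (0, 32)]
2. ⊥bis P4·P0 via (7.98,6.42): [(3.9272, 0) (18, 0) (18, 22.2924)]  |A|=156.8587
3. ⊥bis P4·P1 via (6.29,13.08): [(15.6904, 18.6338) (3.9272, 0) (18, 0) (18, 19.9984)]  |A|=154.2096
4. ⊥bis P4·P2 via (7.47,12.58): [(13.8141, 15.6616) (3.9272, 0) (18, 0) (18, 17.6949)]  |A|=147.2365
5. ⊥bis P4·P3 via (12.645,11.925): [(11.5517, 12.0778) (3.9272, 0) (18, 0) (18, 11.1767)]  |A|=121.02
6. canonical 4-gon: [(11.5517, 12.0778) (3.9272, 0) (18, 0) (18, 11.1767)]
7. shoelace: 121.02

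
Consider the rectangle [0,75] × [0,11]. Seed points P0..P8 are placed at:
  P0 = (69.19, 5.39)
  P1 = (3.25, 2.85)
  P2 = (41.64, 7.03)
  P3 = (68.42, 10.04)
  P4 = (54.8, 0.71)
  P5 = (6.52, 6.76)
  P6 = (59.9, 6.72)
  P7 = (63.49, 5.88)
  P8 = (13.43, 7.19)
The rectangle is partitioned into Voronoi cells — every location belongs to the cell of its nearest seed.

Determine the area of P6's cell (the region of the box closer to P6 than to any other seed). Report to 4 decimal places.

Area of P6's cell: 67.8776

1. box [0,75]×[0,11]: [(0, 0) (75, 0) (75, 11) (0, 11)]
2. ⊥bis P6·P0 via (64.545,6.055): [(0, 0) (63.6781, 0) (65.2529, 11) (0, 11)]  |A|=709.121
3. ⊥bis P6·P1 via (31.575,4.785): [(31.9019, 0) (63.6781, 0) (65.2529, 11) (31.1504, 11)]  |A|=362.3333
4. ⊥bis P6·P2 via (50.77,6.875): [(50.6533, 0) (63.6781, 0) (65.2529, 11) (50.84, 11)]  |A|=150.9078
5. ⊥bis P6·P3 via (64.16,8.38): [(50.6533, 0) (63.6781, 0) (64.685, 7.0328) (63.1391, 11) (50.84, 11)]  |A|=146.7146
6. ⊥bis P6·P4 via (57.35,3.715): [(50.8106, 9.2643) (61.7279, 0) (63.6781, 0) (64.685, 7.0328) (63.1391, 11) (50.84, 11)]  |A|=95.4156
7. ⊥bis P6·P5 via (33.21,6.74): [(50.8106, 9.2643) (61.7279, 0) (63.6781, 0) (64.685, 7.0328) (63.1391, 11) (50.84, 11)]  |A|=95.4156
8. ⊥bis P6·P7 via (61.695,6.3): [(50.8106, 9.2643) (60.4706, 1.0669) (62.7947, 11) (50.84, 11)]  |A|=67.8776
9. ⊥bis P6·P8 via (36.665,6.955): [(50.8106, 9.2643) (60.4706, 1.0669) (62.7947, 11) (50.84, 11)]  |A|=67.8776
10. canonical 4-gon: [(50.8106, 9.2643) (60.4706, 1.0669) (62.7947, 11) (50.84, 11)]
11. shoelace: 67.8776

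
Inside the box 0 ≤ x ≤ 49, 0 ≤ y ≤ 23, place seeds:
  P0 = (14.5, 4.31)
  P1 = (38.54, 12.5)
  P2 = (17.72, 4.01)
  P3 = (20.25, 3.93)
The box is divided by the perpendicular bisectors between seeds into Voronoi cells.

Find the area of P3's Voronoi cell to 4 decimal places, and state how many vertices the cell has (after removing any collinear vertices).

Area of P3's cell: 198.5514 (4 vertices)

1. box [0,49]×[0,23]: [(0, 0) (49, 0) (49, 23) (0, 23)]
2. ⊥bis P3·P0 via (17.375,4.12): [(17.1027, 0) (49, 0) (49, 23) (18.6227, 23)]  |A|=716.1574
3. ⊥bis P3·P1 via (29.395,8.215): [(17.1027, 0) (33.2442, 0) (22.4673, 23) (18.6227, 23)]  |A|=229.8402
4. ⊥bis P3·P2 via (18.985,3.97): [(18.8595, 0) (33.2442, 0) (22.4673, 23) (19.5867, 23)]  |A|=198.5514
5. canonical 4-gon: [(18.8595, 0) (33.2442, 0) (22.4673, 23) (19.5867, 23)]
6. shoelace: 198.5514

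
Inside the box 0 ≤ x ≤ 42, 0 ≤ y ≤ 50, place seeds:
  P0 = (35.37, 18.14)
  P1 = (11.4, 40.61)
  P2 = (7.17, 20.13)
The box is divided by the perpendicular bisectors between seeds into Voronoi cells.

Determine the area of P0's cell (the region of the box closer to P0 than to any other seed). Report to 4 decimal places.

1. box [0,42]×[0,50]: [(0, 0) (42, 0) (42, 50) (0, 50)]
2. ⊥bis P0·P1 via (23.385,29.375): [(0, 4.4289) (0, 0) (42, 0) (42, 49.2327)]  |A|=1126.8931
3. ⊥bis P0·P2 via (21.27,19.135): [(21.8793, 27.7687) (19.9197, 0) (42, 0) (42, 49.2327)]  |A|=801.8699
4. canonical 4-gon: [(21.8793, 27.7687) (19.9197, 0) (42, 0) (42, 49.2327)]
5. shoelace: 801.8699

Area of P0's cell: 801.8699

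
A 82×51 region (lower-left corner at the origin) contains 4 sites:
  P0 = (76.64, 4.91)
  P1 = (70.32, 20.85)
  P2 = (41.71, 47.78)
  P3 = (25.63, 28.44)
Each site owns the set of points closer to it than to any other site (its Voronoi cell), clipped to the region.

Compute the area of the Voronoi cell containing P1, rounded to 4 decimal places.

1. box [0,82]×[0,51]: [(0, 0) (82, 0) (82, 51) (0, 51)]
2. ⊥bis P1·P0 via (73.48,12.88): [(0, 0) (40.9947, 0) (82, 16.2581) (82, 51) (0, 51)]  |A|=3848.6664
3. ⊥bis P1·P2 via (56.015,34.315): [(23.715, 0) (40.9947, 0) (82, 16.2581) (82, 51) (71.7202, 51)]  |A|=1415.0676
4. ⊥bis P1·P3 via (47.975,24.645): [(48.2088, 26.0219) (43.9912, 1.1881) (82, 16.2581) (82, 51) (71.7202, 51)]  |A|=1155.5414
5. canonical 5-gon: [(48.2088, 26.0219) (43.9912, 1.1881) (82, 16.2581) (82, 51) (71.7202, 51)]
6. shoelace: 1155.5414

Area of P1's cell: 1155.5414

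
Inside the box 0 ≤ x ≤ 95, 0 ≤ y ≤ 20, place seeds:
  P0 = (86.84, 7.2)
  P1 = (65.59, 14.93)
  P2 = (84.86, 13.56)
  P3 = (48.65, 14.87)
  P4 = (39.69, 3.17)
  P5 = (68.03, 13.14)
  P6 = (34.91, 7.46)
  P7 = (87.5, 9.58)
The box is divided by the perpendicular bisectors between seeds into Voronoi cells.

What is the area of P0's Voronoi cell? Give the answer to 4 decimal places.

1. box [0,95]×[0,20]: [(0, 0) (95, 0) (95, 20) (0, 20)]
2. ⊥bis P0·P1 via (76.215,11.065): [(72.1899, 0) (95, 0) (95, 20) (79.4652, 20)]  |A|=383.4482
3. ⊥bis P0·P2 via (85.85,10.38): [(74.7035, 6.9099) (72.1899, 0) (95, 0) (95, 13.2286)]  |A|=213.0541
4. ⊥bis P0·P3 via (67.745,11.035): [(74.7035, 6.9099) (72.1899, 0) (95, 0) (95, 13.2286)]  |A|=213.0541
5. ⊥bis P0·P4 via (63.265,5.185): [(74.7035, 6.9099) (72.1899, 0) (95, 0) (95, 13.2286)]  |A|=213.0541
6. ⊥bis P0·P5 via (77.435,10.17): [(76.5911, 7.4975) (74.2234, 0) (95, 0) (95, 13.2286)]  |A|=199.6483
7. ⊥bis P0·P6 via (60.875,7.33): [(76.5911, 7.4975) (74.2234, 0) (95, 0) (95, 13.2286)]  |A|=199.6483
8. ⊥bis P0·P7 via (87.17,8.39): [(83.0911, 9.5211) (76.5911, 7.4975) (74.2234, 0) (95, 0) (95, 6.2187)]  |A|=157.9082
9. canonical 5-gon: [(83.0911, 9.5211) (76.5911, 7.4975) (74.2234, 0) (95, 0) (95, 6.2187)]
10. shoelace: 157.9082

Area of P0's cell: 157.9082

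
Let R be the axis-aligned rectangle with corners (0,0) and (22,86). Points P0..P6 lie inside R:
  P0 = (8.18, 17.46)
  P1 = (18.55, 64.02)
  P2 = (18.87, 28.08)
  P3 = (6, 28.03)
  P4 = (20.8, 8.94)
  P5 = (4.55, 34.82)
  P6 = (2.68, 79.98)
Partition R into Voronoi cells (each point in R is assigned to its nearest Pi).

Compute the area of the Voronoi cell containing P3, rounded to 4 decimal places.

1. box [0,22]×[0,86]: [(0, 0) (22, 0) (22, 86) (0, 86)]
2. ⊥bis P3·P0 via (7.09,22.745): [(0, 21.2827) (22, 25.8201) (22, 86) (0, 86)]  |A|=1373.8689
3. ⊥bis P3·P1 via (12.275,46.025): [(0, 50.3054) (0, 21.2827) (22, 25.8201) (22, 42.6338)]  |A|=504.2001
4. ⊥bis P3·P2 via (12.435,28.055): [(12.3653, 45.9935) (0, 50.3054) (0, 21.2827) (12.4513, 23.8507)]  |A|=317.401
5. ⊥bis P3·P4 via (13.4,18.485): [(12.3653, 45.9935) (0, 50.3054) (0, 21.2827) (12.4513, 23.8507)]  |A|=317.401
6. ⊥bis P3·P5 via (5.275,31.425): [(12.416, 32.95) (0, 30.2985) (0, 21.2827) (12.4513, 23.8507)]  |A|=112.664
7. ⊥bis P3·P6 via (4.34,54.005): [(12.416, 32.95) (0, 30.2985) (0, 21.2827) (12.4513, 23.8507)]  |A|=112.664
8. canonical 4-gon: [(12.416, 32.95) (0, 30.2985) (0, 21.2827) (12.4513, 23.8507)]
9. shoelace: 112.664

Area of P3's cell: 112.6640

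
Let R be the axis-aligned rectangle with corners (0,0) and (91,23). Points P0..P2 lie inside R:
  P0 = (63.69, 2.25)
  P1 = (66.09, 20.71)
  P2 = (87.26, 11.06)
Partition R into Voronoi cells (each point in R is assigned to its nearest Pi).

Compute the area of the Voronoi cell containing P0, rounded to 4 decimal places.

Area of P0's cell: 1138.8294

1. box [0,91]×[0,23]: [(0, 0) (91, 0) (91, 23) (0, 23)]
2. ⊥bis P0·P1 via (64.89,11.48): [(0, 19.9164) (0, 0) (91, 0) (91, 8.0854)]  |A|=1274.0828
3. ⊥bis P0·P2 via (75.475,6.655): [(74.12, 10.28) (0, 19.9164) (0, 0) (77.9625, 0)]  |A|=1138.8294
4. canonical 4-gon: [(74.12, 10.28) (0, 19.9164) (0, 0) (77.9625, 0)]
5. shoelace: 1138.8294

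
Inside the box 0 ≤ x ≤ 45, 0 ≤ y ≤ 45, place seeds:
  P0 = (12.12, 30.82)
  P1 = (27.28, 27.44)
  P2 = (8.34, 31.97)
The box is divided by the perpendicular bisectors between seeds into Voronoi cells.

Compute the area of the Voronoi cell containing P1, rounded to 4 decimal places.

Area of P1's cell: 1205.0187

1. box [0,45]×[0,45]: [(0, 0) (45, 0) (45, 45) (0, 45)]
2. ⊥bis P1·P0 via (19.7,29.13): [(13.2053, 0) (45, 0) (45, 45) (23.2383, 45)]  |A|=1205.0187
3. ⊥bis P1·P2 via (17.81,29.705): [(13.2053, 0) (45, 0) (45, 45) (23.2383, 45)]  |A|=1205.0187
4. canonical 4-gon: [(13.2053, 0) (45, 0) (45, 45) (23.2383, 45)]
5. shoelace: 1205.0187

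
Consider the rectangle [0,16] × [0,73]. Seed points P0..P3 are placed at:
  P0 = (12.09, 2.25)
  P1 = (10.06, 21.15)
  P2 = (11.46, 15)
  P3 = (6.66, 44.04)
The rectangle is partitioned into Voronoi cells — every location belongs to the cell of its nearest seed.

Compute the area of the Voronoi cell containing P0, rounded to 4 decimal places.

Area of P0's cell: 135.0155

1. box [0,16]×[0,73]: [(0, 0) (16, 0) (16, 73) (0, 73)]
2. ⊥bis P0·P1 via (11.075,11.7): [(0, 10.5105) (0, 0) (16, 0) (16, 12.229)]  |A|=181.9156
3. ⊥bis P0·P2 via (11.775,8.625): [(0, 8.0432) (0, 0) (16, 0) (16, 8.8338)]  |A|=135.0155
4. ⊥bis P0·P3 via (9.375,23.145): [(0, 8.0432) (0, 0) (16, 0) (16, 8.8338)]  |A|=135.0155
5. canonical 4-gon: [(0, 8.0432) (0, 0) (16, 0) (16, 8.8338)]
6. shoelace: 135.0155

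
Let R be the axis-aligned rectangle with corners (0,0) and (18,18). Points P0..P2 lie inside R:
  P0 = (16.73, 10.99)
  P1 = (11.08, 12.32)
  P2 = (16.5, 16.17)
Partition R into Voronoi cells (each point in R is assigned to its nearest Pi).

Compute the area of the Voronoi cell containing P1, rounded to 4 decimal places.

Area of P1's cell: 229.3741

1. box [0,18]×[0,18]: [(0, 0) (18, 0) (18, 18) (0, 18)]
2. ⊥bis P1·P0 via (13.905,11.655): [(0, 0) (11.1614, 0) (15.3986, 18) (0, 18)]  |A|=239.0403
3. ⊥bis P1·P2 via (13.79,14.245): [(0, 0) (11.1614, 0) (14.3343, 13.4787) (11.1227, 18) (0, 18)]  |A|=229.3741
4. canonical 5-gon: [(0, 0) (11.1614, 0) (14.3343, 13.4787) (11.1227, 18) (0, 18)]
5. shoelace: 229.3741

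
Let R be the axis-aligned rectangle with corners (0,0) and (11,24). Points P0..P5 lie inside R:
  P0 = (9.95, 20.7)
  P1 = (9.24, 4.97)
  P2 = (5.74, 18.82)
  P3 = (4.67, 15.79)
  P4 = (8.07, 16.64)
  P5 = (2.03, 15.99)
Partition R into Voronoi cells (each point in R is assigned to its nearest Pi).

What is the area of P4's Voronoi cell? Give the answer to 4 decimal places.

Area of P4's cell: 30.8676

1. box [0,11]×[0,24]: [(0, 0) (11, 0) (11, 24) (0, 24)]
2. ⊥bis P4·P0 via (9.01,18.67): [(0, 22.8421) (0, 0) (11, 0) (11, 17.7485)]  |A|=223.2485
3. ⊥bis P4·P1 via (8.655,10.805): [(0, 22.8421) (0, 9.9373) (11, 11.0401) (11, 17.7485)]  |A|=107.8729
4. ⊥bis P4·P2 via (6.905,17.73): [(8.1549, 19.0659) (0, 10.3499) (0, 9.9373) (11, 11.0401) (11, 17.7485)]  |A|=56.9363
5. ⊥bis P4·P3 via (6.37,16.215): [(8.1549, 19.0659) (6.1839, 16.9593) (7.7453, 10.7138) (11, 11.0401) (11, 17.7485)]  |A|=30.8676
6. ⊥bis P4·P5 via (5.05,16.315): [(8.1549, 19.0659) (6.1839, 16.9593) (7.7453, 10.7138) (11, 11.0401) (11, 17.7485)]  |A|=30.8676
7. canonical 5-gon: [(8.1549, 19.0659) (6.1839, 16.9593) (7.7453, 10.7138) (11, 11.0401) (11, 17.7485)]
8. shoelace: 30.8676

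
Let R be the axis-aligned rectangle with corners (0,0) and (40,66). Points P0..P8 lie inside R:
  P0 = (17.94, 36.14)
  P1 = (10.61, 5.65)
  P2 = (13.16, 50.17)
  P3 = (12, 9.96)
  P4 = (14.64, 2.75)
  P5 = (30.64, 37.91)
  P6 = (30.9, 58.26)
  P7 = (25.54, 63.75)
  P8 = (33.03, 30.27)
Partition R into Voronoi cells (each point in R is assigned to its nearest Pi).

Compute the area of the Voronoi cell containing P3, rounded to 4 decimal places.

Area of P3's cell: 377.2498

1. box [0,40]×[0,66]: [(0, 0) (40, 0) (40, 66) (0, 66)]
2. ⊥bis P3·P0 via (14.97,23.05): [(0, 26.4466) (0, 0) (40, 0) (40, 17.3709)]  |A|=876.3496
3. ⊥bis P3·P1 via (11.305,7.805): [(0, 26.4466) (0, 11.4509) (35.5061, 0) (40, 0) (40, 17.3709)]  |A|=673.0606
4. ⊥bis P3·P2 via (12.58,30.065): [(0, 26.4466) (0, 11.4509) (35.5061, 0) (40, 0) (40, 17.3709)]  |A|=673.0606
5. ⊥bis P3·P4 via (13.32,6.355): [(0, 26.4466) (0, 11.4509) (14.4819, 6.7804) (40, 16.1241) (40, 17.3709)]  |A|=452.0971
6. ⊥bis P3·P5 via (21.32,23.935): [(26.6056, 20.41) (0, 26.4466) (0, 11.4509) (14.4819, 6.7804) (35.5018, 14.4771)]  |A|=423.077
7. ⊥bis P3·P6 via (21.45,34.11): [(26.6056, 20.41) (0, 26.4466) (0, 11.4509) (14.4819, 6.7804) (35.5018, 14.4771)]  |A|=423.077
8. ⊥bis P3·P7 via (18.77,36.855): [(26.6056, 20.41) (0, 26.4466) (0, 11.4509) (14.4819, 6.7804) (35.5018, 14.4771)]  |A|=423.077
9. ⊥bis P3·P8 via (22.515,20.115): [(21.0023, 21.6813) (0, 26.4466) (0, 11.4509) (14.4819, 6.7804) (29.9302, 12.437)]  |A|=377.2498
10. canonical 5-gon: [(21.0023, 21.6813) (0, 26.4466) (0, 11.4509) (14.4819, 6.7804) (29.9302, 12.437)]
11. shoelace: 377.2498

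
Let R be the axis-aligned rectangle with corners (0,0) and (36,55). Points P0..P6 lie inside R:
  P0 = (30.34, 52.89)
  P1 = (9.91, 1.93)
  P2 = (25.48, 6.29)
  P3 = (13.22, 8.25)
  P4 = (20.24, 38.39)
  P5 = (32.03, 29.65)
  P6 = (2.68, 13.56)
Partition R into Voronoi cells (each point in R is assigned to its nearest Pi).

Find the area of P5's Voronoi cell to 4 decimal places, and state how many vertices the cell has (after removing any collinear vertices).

Area of P5's cell: 284.8431 (5 vertices)

1. box [0,36]×[0,55]: [(0, 0) (36, 0) (36, 55) (0, 55)]
2. ⊥bis P5·P0 via (31.185,41.27): [(0, 39.0022) (0, 0) (36, 0) (36, 41.6201)]  |A|=1451.203
3. ⊥bis P5·P1 via (20.97,15.79): [(0, 39.0022) (0, 32.5236) (36, 3.7964) (36, 41.6201)]  |A|=797.443
4. ⊥bis P5·P2 via (28.755,17.97): [(0, 39.0022) (0, 32.5236) (12.5407, 22.5164) (36, 15.9385) (36, 41.6201)]  |A|=655.0197
5. ⊥bis P5·P3 via (22.625,18.95): [(0, 39.0022) (0, 38.8367) (21.3907, 20.0349) (36, 15.9385) (36, 41.6201)]  |A|=558.7766
6. ⊥bis P5·P4 via (26.135,34.02): [(31.528, 41.2949) (17.9861, 23.0274) (21.3907, 20.0349) (36, 15.9385) (36, 41.6201)]  |A|=284.8431
7. ⊥bis P5·P6 via (17.355,21.605): [(31.528, 41.2949) (17.9861, 23.0274) (21.3907, 20.0349) (36, 15.9385) (36, 41.6201)]  |A|=284.8431
8. canonical 5-gon: [(31.528, 41.2949) (17.9861, 23.0274) (21.3907, 20.0349) (36, 15.9385) (36, 41.6201)]
9. shoelace: 284.8431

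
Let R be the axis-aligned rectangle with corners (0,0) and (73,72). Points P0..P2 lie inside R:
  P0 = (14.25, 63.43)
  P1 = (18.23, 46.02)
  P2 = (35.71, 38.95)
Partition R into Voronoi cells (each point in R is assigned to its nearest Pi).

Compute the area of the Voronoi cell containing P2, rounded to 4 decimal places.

1. box [0,73]×[0,72]: [(0, 0) (73, 0) (73, 72) (0, 72)]
2. ⊥bis P2·P0 via (24.98,51.19): [(0, 29.2917) (0, 0) (73, 0) (73, 72) (48.7185, 72)]  |A|=4215.6568
3. ⊥bis P2·P1 via (26.97,42.485): [(33.5182, 58.6749) (9.7864, 0) (73, 0) (73, 72) (48.7185, 72)]  |A|=3437.6462
4. canonical 5-gon: [(33.5182, 58.6749) (9.7864, 0) (73, 0) (73, 72) (48.7185, 72)]
5. shoelace: 3437.6462

Area of P2's cell: 3437.6462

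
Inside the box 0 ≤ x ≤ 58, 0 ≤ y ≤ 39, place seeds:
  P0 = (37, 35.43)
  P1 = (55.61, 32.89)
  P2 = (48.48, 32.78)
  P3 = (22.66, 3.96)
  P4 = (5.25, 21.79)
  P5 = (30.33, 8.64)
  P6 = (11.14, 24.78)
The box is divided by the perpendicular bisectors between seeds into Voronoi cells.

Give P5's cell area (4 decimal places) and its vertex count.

1. box [0,58]×[0,39]: [(0, 0) (58, 0) (58, 39) (0, 39)]
2. ⊥bis P5·P0 via (33.665,22.035): [(0, 30.4167) (0, 0) (58, 0) (58, 15.9762)]  |A|=1345.3948
3. ⊥bis P5·P1 via (42.97,20.765): [(44.2891, 19.3899) (0, 30.4167) (0, 0) (58, 0) (58, 5.0966)]  |A|=1270.81
4. ⊥bis P5·P2 via (39.405,20.71): [(52.3826, 10.9526) (39.612, 20.5543) (0, 30.4167) (0, 0) (58, 0) (58, 5.0966)]  |A|=1255.7915
5. ⊥bis P5·P3 via (26.495,6.3): [(52.3826, 10.9526) (39.612, 20.5543) (13.8898, 26.9585) (30.3391, 0) (58, 0) (58, 5.0966)]  |A|=635.6025
6. ⊥bis P5·P4 via (17.79,15.215): [(52.3826, 10.9526) (39.612, 20.5543) (22.786, 24.7436) (19.2991, 18.0932) (30.3391, 0) (58, 0) (58, 5.0966)]  |A|=602.1595
7. ⊥bis P5·P6 via (20.735,16.71): [(52.3826, 10.9526) (39.612, 20.5543) (26.677, 23.7748) (20.392, 16.3022) (30.3391, 0) (58, 0) (58, 5.0966)]  |A|=577.8208
8. canonical 7-gon: [(52.3826, 10.9526) (39.612, 20.5543) (26.677, 23.7748) (20.392, 16.3022) (30.3391, 0) (58, 0) (58, 5.0966)]
9. shoelace: 577.8208

Area of P5's cell: 577.8208 (7 vertices)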